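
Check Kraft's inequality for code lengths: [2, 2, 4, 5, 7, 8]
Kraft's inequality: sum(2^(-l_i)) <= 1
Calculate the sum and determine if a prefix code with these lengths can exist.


Sum = 2^(-2) + 2^(-2) + 2^(-4) + 2^(-5) + 2^(-7) + 2^(-8)
    = 0.25 + 0.25 + 0.0625 + 0.03125 + 0.0078125 + 0.00390625
    = 155/256 = 0.60546875
Since 0.60546875 <= 1, Kraft's inequality IS satisfied.
A prefix code with these lengths CAN exist.

Kraft sum = 0.60546875. Satisfied.


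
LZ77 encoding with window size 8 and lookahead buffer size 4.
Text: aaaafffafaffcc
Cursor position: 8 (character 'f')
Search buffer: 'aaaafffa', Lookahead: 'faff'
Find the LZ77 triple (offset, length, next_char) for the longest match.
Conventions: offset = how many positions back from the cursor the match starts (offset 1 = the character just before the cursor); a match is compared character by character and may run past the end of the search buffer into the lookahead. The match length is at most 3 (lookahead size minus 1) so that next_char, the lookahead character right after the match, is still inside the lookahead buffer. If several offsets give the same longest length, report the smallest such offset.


Try each offset into the search buffer:
  offset=1 (pos 7, char 'a'): match length 0
  offset=2 (pos 6, char 'f'): match length 3
  offset=3 (pos 5, char 'f'): match length 1
  offset=4 (pos 4, char 'f'): match length 1
  offset=5 (pos 3, char 'a'): match length 0
  offset=6 (pos 2, char 'a'): match length 0
  offset=7 (pos 1, char 'a'): match length 0
  offset=8 (pos 0, char 'a'): match length 0
Longest match has length 3 at offset 2.
next_char = character at position 8 + 3 = 11 -> 'f'

Best match: offset=2, length=3 (matching 'faf' starting at position 6)
LZ77 triple: (2, 3, 'f')


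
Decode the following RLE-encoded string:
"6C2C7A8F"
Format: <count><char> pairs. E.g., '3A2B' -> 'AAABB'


Expanding each <count><char> pair:
  6C -> 'CCCCCC'
  2C -> 'CC'
  7A -> 'AAAAAAA'
  8F -> 'FFFFFFFF'

Decoded = CCCCCCCCAAAAAAAFFFFFFFF


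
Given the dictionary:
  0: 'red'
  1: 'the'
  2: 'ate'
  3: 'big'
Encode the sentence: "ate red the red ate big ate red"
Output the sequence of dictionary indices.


Look up each word in the dictionary:
  'ate' -> 2
  'red' -> 0
  'the' -> 1
  'red' -> 0
  'ate' -> 2
  'big' -> 3
  'ate' -> 2
  'red' -> 0

Encoded: [2, 0, 1, 0, 2, 3, 2, 0]


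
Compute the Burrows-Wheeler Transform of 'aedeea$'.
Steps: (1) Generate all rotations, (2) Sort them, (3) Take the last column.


Rotations (sorted):
  0: $aedeea -> last char: a
  1: a$aedee -> last char: e
  2: aedeea$ -> last char: $
  3: deea$ae -> last char: e
  4: ea$aede -> last char: e
  5: edeea$a -> last char: a
  6: eea$aed -> last char: d


BWT = ae$eead


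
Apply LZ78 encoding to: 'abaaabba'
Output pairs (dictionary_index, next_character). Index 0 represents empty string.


LZ78 encoding steps:
Dictionary: {0: ''}
Step 1: w='' (idx 0), next='a' -> output (0, 'a'), add 'a' as idx 1
Step 2: w='' (idx 0), next='b' -> output (0, 'b'), add 'b' as idx 2
Step 3: w='a' (idx 1), next='a' -> output (1, 'a'), add 'aa' as idx 3
Step 4: w='a' (idx 1), next='b' -> output (1, 'b'), add 'ab' as idx 4
Step 5: w='b' (idx 2), next='a' -> output (2, 'a'), add 'ba' as idx 5


Encoded: [(0, 'a'), (0, 'b'), (1, 'a'), (1, 'b'), (2, 'a')]


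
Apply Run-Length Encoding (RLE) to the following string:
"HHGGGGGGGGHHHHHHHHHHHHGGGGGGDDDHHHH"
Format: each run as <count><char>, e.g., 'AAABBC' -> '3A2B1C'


Scanning runs left to right:
  i=0: run of 'H' x 2 -> '2H'
  i=2: run of 'G' x 8 -> '8G'
  i=10: run of 'H' x 12 -> '12H'
  i=22: run of 'G' x 6 -> '6G'
  i=28: run of 'D' x 3 -> '3D'
  i=31: run of 'H' x 4 -> '4H'

RLE = 2H8G12H6G3D4H


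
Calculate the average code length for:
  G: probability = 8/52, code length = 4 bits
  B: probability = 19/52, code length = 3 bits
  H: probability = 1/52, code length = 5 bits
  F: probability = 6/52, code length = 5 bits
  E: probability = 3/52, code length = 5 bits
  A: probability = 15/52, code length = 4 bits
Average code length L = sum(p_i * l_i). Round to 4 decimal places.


Weighted contributions p_i * l_i:
  G: (8/52) * 4 = 32/52
  B: (19/52) * 3 = 57/52
  H: (1/52) * 5 = 5/52
  F: (6/52) * 5 = 30/52
  E: (3/52) * 5 = 15/52
  A: (15/52) * 4 = 60/52
Sum = (32 + 57 + 5 + 30 + 15 + 60)/52 = 199/52

L = 199/52 = 3.8269 bits/symbol


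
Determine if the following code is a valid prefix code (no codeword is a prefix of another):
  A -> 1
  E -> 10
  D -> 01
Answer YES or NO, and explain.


Checking each pair (does one codeword prefix another?):
  A='1' vs E='10': prefix -- VIOLATION

NO -- this is NOT a valid prefix code. A (1) is a prefix of E (10).


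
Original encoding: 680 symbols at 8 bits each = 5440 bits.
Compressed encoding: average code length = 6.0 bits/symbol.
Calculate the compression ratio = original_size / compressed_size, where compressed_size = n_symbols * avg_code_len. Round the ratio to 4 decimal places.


original_size = n_symbols * orig_bits = 680 * 8 = 5440 bits
compressed_size = n_symbols * avg_code_len = 680 * 6.0 = 4080.0 bits
ratio = original_size / compressed_size = 5440 / 4080.0 = 1.3333

Compression ratio = 1.3333


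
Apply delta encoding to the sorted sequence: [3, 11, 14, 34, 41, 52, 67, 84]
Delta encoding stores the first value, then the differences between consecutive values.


First value: 3
Deltas:
  11 - 3 = 8
  14 - 11 = 3
  34 - 14 = 20
  41 - 34 = 7
  52 - 41 = 11
  67 - 52 = 15
  84 - 67 = 17


Delta encoded: [3, 8, 3, 20, 7, 11, 15, 17]


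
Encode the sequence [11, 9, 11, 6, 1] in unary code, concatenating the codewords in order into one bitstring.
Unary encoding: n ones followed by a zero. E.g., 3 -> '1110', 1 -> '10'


Encode each number as n ones followed by a terminating 0:
  11 -> 111111111110 (12 bits)
  9 -> 1111111110 (10 bits)
  11 -> 111111111110 (12 bits)
  6 -> 1111110 (7 bits)
  1 -> 10 (2 bits)
Total length = 12 + 10 + 12 + 7 + 2 = 43 bits.

Unary([11, 9, 11, 6, 1]) = 1111111111101111111110111111111110111111010 (43 bits)


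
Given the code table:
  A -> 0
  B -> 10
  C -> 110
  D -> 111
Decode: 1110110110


Decoding:
111 -> D
0 -> A
110 -> C
110 -> C


Result: DACC


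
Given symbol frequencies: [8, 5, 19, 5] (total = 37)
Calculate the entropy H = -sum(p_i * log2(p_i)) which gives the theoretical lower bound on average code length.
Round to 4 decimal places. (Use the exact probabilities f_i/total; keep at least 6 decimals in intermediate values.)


Per-symbol terms -p_i * log2(p_i) with p_i = f_i/37:
  p = 8/37 = 0.216216: log2(p) = -2.209453, -p*log2(p) = 0.477720
  p = 5/37 = 0.135135: log2(p) = -2.887525, -p*log2(p) = 0.390206
  p = 19/37 = 0.513514: log2(p) = -0.961526, -p*log2(p) = 0.493757
  p = 5/37 = 0.135135: log2(p) = -2.887525, -p*log2(p) = 0.390206
H = 0.477720 + 0.390206 + 0.493757 + 0.390206 = 1.751889

H = 1.7519 bits/symbol


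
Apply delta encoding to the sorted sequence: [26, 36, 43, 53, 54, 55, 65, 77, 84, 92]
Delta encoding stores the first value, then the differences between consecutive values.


First value: 26
Deltas:
  36 - 26 = 10
  43 - 36 = 7
  53 - 43 = 10
  54 - 53 = 1
  55 - 54 = 1
  65 - 55 = 10
  77 - 65 = 12
  84 - 77 = 7
  92 - 84 = 8


Delta encoded: [26, 10, 7, 10, 1, 1, 10, 12, 7, 8]


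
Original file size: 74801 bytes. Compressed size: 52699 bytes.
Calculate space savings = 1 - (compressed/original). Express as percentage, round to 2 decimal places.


ratio = compressed/original = 52699/74801 = 0.704523
savings = 1 - ratio = 1 - 0.704523 = 0.295477
as a percentage: 0.295477 * 100 = 29.55%

Space savings = 1 - 52699/74801 = 29.55%


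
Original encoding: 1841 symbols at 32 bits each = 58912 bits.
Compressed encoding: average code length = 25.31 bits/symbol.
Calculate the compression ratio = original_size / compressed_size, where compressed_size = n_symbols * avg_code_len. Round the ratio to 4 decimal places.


original_size = n_symbols * orig_bits = 1841 * 32 = 58912 bits
compressed_size = n_symbols * avg_code_len = 1841 * 25.31 = 46595.71 bits
ratio = original_size / compressed_size = 58912 / 46595.71 = 1.2643

Compression ratio = 1.2643


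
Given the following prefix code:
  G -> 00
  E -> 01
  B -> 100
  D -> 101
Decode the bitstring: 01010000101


Decoding step by step:
Bits 01 -> E
Bits 01 -> E
Bits 00 -> G
Bits 00 -> G
Bits 101 -> D


Decoded message: EEGGD


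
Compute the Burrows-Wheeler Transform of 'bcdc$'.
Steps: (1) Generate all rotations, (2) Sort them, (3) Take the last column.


Rotations (sorted):
  0: $bcdc -> last char: c
  1: bcdc$ -> last char: $
  2: c$bcd -> last char: d
  3: cdc$b -> last char: b
  4: dc$bc -> last char: c


BWT = c$dbc


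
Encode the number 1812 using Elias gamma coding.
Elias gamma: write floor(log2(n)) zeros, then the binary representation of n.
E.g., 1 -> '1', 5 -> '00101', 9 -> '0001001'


num_bits = floor(log2(1812)) + 1 = 11
leading_zeros = num_bits - 1 = 10
binary(1812) = 11100010100

Elias gamma(1812) = '0000000000' + '11100010100' = 000000000011100010100 (21 bits)


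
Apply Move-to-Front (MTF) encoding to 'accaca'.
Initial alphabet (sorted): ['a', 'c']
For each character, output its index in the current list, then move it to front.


MTF encoding:
'a': index 0 in ['a', 'c'] -> ['a', 'c']
'c': index 1 in ['a', 'c'] -> ['c', 'a']
'c': index 0 in ['c', 'a'] -> ['c', 'a']
'a': index 1 in ['c', 'a'] -> ['a', 'c']
'c': index 1 in ['a', 'c'] -> ['c', 'a']
'a': index 1 in ['c', 'a'] -> ['a', 'c']


Output: [0, 1, 0, 1, 1, 1]


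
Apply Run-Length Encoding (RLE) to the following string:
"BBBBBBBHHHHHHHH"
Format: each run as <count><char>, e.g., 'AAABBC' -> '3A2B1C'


Scanning runs left to right:
  i=0: run of 'B' x 7 -> '7B'
  i=7: run of 'H' x 8 -> '8H'

RLE = 7B8H


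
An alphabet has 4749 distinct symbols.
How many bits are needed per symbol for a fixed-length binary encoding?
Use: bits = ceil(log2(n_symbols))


log2(4749) = 12.2134
Bracket: 2^12 = 4096 < 4749 <= 2^13 = 8192
So ceil(log2(4749)) = 13

bits = ceil(log2(4749)) = ceil(12.2134) = 13 bits


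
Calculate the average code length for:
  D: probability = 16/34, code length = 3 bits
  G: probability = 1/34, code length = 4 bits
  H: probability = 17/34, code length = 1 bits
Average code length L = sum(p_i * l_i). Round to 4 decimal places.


Weighted contributions p_i * l_i:
  D: (16/34) * 3 = 48/34
  G: (1/34) * 4 = 4/34
  H: (17/34) * 1 = 17/34
Sum = (48 + 4 + 17)/34 = 69/34

L = 69/34 = 2.0294 bits/symbol


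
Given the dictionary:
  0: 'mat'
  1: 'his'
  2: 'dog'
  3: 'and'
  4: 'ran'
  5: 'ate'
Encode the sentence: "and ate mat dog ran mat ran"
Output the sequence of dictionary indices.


Look up each word in the dictionary:
  'and' -> 3
  'ate' -> 5
  'mat' -> 0
  'dog' -> 2
  'ran' -> 4
  'mat' -> 0
  'ran' -> 4

Encoded: [3, 5, 0, 2, 4, 0, 4]


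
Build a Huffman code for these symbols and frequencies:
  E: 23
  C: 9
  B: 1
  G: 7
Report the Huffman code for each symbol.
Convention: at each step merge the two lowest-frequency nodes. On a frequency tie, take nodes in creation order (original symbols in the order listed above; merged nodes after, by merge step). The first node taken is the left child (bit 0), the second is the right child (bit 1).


Huffman tree construction:
Step 1: Merge B(1) + G(7) = 8
Step 2: Merge (B+G)(8) + C(9) = 17
Step 3: Merge ((B+G)+C)(17) + E(23) = 40
Read each symbol's code off the tree from the root (left child = 0, right child = 1).

Codes:
  E: 1 (length 1)
  C: 01 (length 2)
  B: 000 (length 3)
  G: 001 (length 3)
Average code length: 65/40 = 1.6250 bits/symbol


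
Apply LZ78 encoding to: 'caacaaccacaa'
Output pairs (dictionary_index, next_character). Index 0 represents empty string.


LZ78 encoding steps:
Dictionary: {0: ''}
Step 1: w='' (idx 0), next='c' -> output (0, 'c'), add 'c' as idx 1
Step 2: w='' (idx 0), next='a' -> output (0, 'a'), add 'a' as idx 2
Step 3: w='a' (idx 2), next='c' -> output (2, 'c'), add 'ac' as idx 3
Step 4: w='a' (idx 2), next='a' -> output (2, 'a'), add 'aa' as idx 4
Step 5: w='c' (idx 1), next='c' -> output (1, 'c'), add 'cc' as idx 5
Step 6: w='ac' (idx 3), next='a' -> output (3, 'a'), add 'aca' as idx 6
Step 7: w='a' (idx 2), end of input -> output (2, '')


Encoded: [(0, 'c'), (0, 'a'), (2, 'c'), (2, 'a'), (1, 'c'), (3, 'a'), (2, '')]


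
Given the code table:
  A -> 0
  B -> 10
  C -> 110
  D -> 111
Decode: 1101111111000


Decoding:
110 -> C
111 -> D
111 -> D
10 -> B
0 -> A
0 -> A


Result: CDDBAA


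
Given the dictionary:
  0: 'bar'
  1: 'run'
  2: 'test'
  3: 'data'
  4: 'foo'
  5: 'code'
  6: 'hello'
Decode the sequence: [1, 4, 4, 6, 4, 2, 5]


Look up each index in the dictionary:
  1 -> 'run'
  4 -> 'foo'
  4 -> 'foo'
  6 -> 'hello'
  4 -> 'foo'
  2 -> 'test'
  5 -> 'code'

Decoded: "run foo foo hello foo test code"


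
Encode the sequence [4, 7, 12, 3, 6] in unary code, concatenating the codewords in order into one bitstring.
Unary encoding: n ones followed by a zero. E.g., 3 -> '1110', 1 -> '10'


Encode each number as n ones followed by a terminating 0:
  4 -> 11110 (5 bits)
  7 -> 11111110 (8 bits)
  12 -> 1111111111110 (13 bits)
  3 -> 1110 (4 bits)
  6 -> 1111110 (7 bits)
Total length = 5 + 8 + 13 + 4 + 7 = 37 bits.

Unary([4, 7, 12, 3, 6]) = 1111011111110111111111111011101111110 (37 bits)


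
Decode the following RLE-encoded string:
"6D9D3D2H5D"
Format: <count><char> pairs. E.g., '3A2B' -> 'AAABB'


Expanding each <count><char> pair:
  6D -> 'DDDDDD'
  9D -> 'DDDDDDDDD'
  3D -> 'DDD'
  2H -> 'HH'
  5D -> 'DDDDD'

Decoded = DDDDDDDDDDDDDDDDDDHHDDDDD


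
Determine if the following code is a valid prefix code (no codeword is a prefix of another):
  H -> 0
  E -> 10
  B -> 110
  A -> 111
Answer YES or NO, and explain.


Checking each pair (does one codeword prefix another?):
  H='0' vs E='10': no prefix
  H='0' vs B='110': no prefix
  H='0' vs A='111': no prefix
  E='10' vs H='0': no prefix
  E='10' vs B='110': no prefix
  E='10' vs A='111': no prefix
  B='110' vs H='0': no prefix
  B='110' vs E='10': no prefix
  B='110' vs A='111': no prefix
  A='111' vs H='0': no prefix
  A='111' vs E='10': no prefix
  A='111' vs B='110': no prefix
No violation found over all pairs.

YES -- this is a valid prefix code. No codeword is a prefix of any other codeword.


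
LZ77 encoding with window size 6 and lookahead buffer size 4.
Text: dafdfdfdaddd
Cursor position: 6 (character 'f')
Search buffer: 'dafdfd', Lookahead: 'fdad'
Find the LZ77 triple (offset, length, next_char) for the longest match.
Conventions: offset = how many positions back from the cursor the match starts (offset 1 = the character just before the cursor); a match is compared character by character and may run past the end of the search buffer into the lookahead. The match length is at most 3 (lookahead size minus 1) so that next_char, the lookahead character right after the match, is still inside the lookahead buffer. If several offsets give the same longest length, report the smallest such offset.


Try each offset into the search buffer:
  offset=1 (pos 5, char 'd'): match length 0
  offset=2 (pos 4, char 'f'): match length 2
  offset=3 (pos 3, char 'd'): match length 0
  offset=4 (pos 2, char 'f'): match length 2
  offset=5 (pos 1, char 'a'): match length 0
  offset=6 (pos 0, char 'd'): match length 0
Longest match has length 2, found at offsets 2, 4; take the smallest, offset 2.
next_char = character at position 6 + 2 = 8 -> 'a'

Best match: offset=2, length=2 (matching 'fd' starting at position 4)
LZ77 triple: (2, 2, 'a')


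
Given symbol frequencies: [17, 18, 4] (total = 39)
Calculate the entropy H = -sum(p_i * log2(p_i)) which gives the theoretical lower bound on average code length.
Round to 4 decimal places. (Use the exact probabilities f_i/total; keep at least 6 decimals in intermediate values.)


Per-symbol terms -p_i * log2(p_i) with p_i = f_i/39:
  p = 17/39 = 0.435897: log2(p) = -1.197939, -p*log2(p) = 0.522179
  p = 18/39 = 0.461538: log2(p) = -1.115477, -p*log2(p) = 0.514836
  p = 4/39 = 0.102564: log2(p) = -3.285402, -p*log2(p) = 0.336964
H = 0.522179 + 0.514836 + 0.336964 = 1.373979

H = 1.374 bits/symbol


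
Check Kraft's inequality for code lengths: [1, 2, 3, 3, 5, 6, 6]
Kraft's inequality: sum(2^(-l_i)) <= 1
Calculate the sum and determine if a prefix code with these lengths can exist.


Sum = 2^(-1) + 2^(-2) + 2^(-3) + 2^(-3) + 2^(-5) + 2^(-6) + 2^(-6)
    = 0.5 + 0.25 + 0.125 + 0.125 + 0.03125 + 0.015625 + 0.015625
    = 68/64 = 1.0625
Since 1.0625 > 1, Kraft's inequality is NOT satisfied.
A prefix code with these lengths CANNOT exist.

Kraft sum = 1.0625. Not satisfied.


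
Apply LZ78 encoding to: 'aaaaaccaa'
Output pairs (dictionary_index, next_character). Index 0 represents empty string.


LZ78 encoding steps:
Dictionary: {0: ''}
Step 1: w='' (idx 0), next='a' -> output (0, 'a'), add 'a' as idx 1
Step 2: w='a' (idx 1), next='a' -> output (1, 'a'), add 'aa' as idx 2
Step 3: w='aa' (idx 2), next='c' -> output (2, 'c'), add 'aac' as idx 3
Step 4: w='' (idx 0), next='c' -> output (0, 'c'), add 'c' as idx 4
Step 5: w='aa' (idx 2), end of input -> output (2, '')


Encoded: [(0, 'a'), (1, 'a'), (2, 'c'), (0, 'c'), (2, '')]


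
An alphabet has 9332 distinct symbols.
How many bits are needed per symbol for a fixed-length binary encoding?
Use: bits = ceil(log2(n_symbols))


log2(9332) = 13.188
Bracket: 2^13 = 8192 < 9332 <= 2^14 = 16384
So ceil(log2(9332)) = 14

bits = ceil(log2(9332)) = ceil(13.188) = 14 bits


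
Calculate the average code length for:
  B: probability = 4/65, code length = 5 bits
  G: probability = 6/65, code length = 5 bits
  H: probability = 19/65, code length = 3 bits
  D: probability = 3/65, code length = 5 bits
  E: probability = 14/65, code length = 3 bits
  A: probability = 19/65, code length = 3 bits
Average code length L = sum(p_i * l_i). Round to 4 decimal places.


Weighted contributions p_i * l_i:
  B: (4/65) * 5 = 20/65
  G: (6/65) * 5 = 30/65
  H: (19/65) * 3 = 57/65
  D: (3/65) * 5 = 15/65
  E: (14/65) * 3 = 42/65
  A: (19/65) * 3 = 57/65
Sum = (20 + 30 + 57 + 15 + 42 + 57)/65 = 221/65

L = 221/65 = 3.4000 bits/symbol


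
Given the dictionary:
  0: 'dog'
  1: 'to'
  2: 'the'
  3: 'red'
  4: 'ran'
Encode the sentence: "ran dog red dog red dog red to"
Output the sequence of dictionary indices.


Look up each word in the dictionary:
  'ran' -> 4
  'dog' -> 0
  'red' -> 3
  'dog' -> 0
  'red' -> 3
  'dog' -> 0
  'red' -> 3
  'to' -> 1

Encoded: [4, 0, 3, 0, 3, 0, 3, 1]


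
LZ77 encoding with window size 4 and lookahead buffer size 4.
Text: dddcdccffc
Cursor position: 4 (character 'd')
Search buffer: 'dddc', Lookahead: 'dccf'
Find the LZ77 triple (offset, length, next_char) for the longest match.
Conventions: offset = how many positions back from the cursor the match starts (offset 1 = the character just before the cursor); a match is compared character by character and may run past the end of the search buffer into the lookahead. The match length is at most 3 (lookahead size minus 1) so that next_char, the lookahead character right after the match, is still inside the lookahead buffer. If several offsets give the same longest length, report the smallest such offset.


Try each offset into the search buffer:
  offset=1 (pos 3, char 'c'): match length 0
  offset=2 (pos 2, char 'd'): match length 2
  offset=3 (pos 1, char 'd'): match length 1
  offset=4 (pos 0, char 'd'): match length 1
Longest match has length 2 at offset 2.
next_char = character at position 4 + 2 = 6 -> 'c'

Best match: offset=2, length=2 (matching 'dc' starting at position 2)
LZ77 triple: (2, 2, 'c')


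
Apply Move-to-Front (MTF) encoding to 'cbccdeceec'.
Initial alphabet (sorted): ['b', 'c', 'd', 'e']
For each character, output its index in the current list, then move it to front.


MTF encoding:
'c': index 1 in ['b', 'c', 'd', 'e'] -> ['c', 'b', 'd', 'e']
'b': index 1 in ['c', 'b', 'd', 'e'] -> ['b', 'c', 'd', 'e']
'c': index 1 in ['b', 'c', 'd', 'e'] -> ['c', 'b', 'd', 'e']
'c': index 0 in ['c', 'b', 'd', 'e'] -> ['c', 'b', 'd', 'e']
'd': index 2 in ['c', 'b', 'd', 'e'] -> ['d', 'c', 'b', 'e']
'e': index 3 in ['d', 'c', 'b', 'e'] -> ['e', 'd', 'c', 'b']
'c': index 2 in ['e', 'd', 'c', 'b'] -> ['c', 'e', 'd', 'b']
'e': index 1 in ['c', 'e', 'd', 'b'] -> ['e', 'c', 'd', 'b']
'e': index 0 in ['e', 'c', 'd', 'b'] -> ['e', 'c', 'd', 'b']
'c': index 1 in ['e', 'c', 'd', 'b'] -> ['c', 'e', 'd', 'b']


Output: [1, 1, 1, 0, 2, 3, 2, 1, 0, 1]


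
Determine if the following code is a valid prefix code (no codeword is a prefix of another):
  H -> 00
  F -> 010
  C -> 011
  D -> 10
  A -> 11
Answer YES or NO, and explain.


Checking each pair (does one codeword prefix another?):
  H='00' vs F='010': no prefix
  H='00' vs C='011': no prefix
  H='00' vs D='10': no prefix
  H='00' vs A='11': no prefix
  F='010' vs H='00': no prefix
  F='010' vs C='011': no prefix
  F='010' vs D='10': no prefix
  F='010' vs A='11': no prefix
  C='011' vs H='00': no prefix
  C='011' vs F='010': no prefix
  C='011' vs D='10': no prefix
  C='011' vs A='11': no prefix
  D='10' vs H='00': no prefix
  D='10' vs F='010': no prefix
  D='10' vs C='011': no prefix
  D='10' vs A='11': no prefix
  A='11' vs H='00': no prefix
  A='11' vs F='010': no prefix
  A='11' vs C='011': no prefix
  A='11' vs D='10': no prefix
No violation found over all pairs.

YES -- this is a valid prefix code. No codeword is a prefix of any other codeword.


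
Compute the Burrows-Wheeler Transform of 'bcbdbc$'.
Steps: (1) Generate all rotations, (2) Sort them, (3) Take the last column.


Rotations (sorted):
  0: $bcbdbc -> last char: c
  1: bc$bcbd -> last char: d
  2: bcbdbc$ -> last char: $
  3: bdbc$bc -> last char: c
  4: c$bcbdb -> last char: b
  5: cbdbc$b -> last char: b
  6: dbc$bcb -> last char: b


BWT = cd$cbbb


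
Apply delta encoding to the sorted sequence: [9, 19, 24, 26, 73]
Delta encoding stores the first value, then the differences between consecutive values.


First value: 9
Deltas:
  19 - 9 = 10
  24 - 19 = 5
  26 - 24 = 2
  73 - 26 = 47


Delta encoded: [9, 10, 5, 2, 47]


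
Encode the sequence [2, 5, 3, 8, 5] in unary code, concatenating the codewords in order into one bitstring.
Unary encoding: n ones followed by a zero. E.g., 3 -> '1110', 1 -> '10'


Encode each number as n ones followed by a terminating 0:
  2 -> 110 (3 bits)
  5 -> 111110 (6 bits)
  3 -> 1110 (4 bits)
  8 -> 111111110 (9 bits)
  5 -> 111110 (6 bits)
Total length = 3 + 6 + 4 + 9 + 6 = 28 bits.

Unary([2, 5, 3, 8, 5]) = 1101111101110111111110111110 (28 bits)


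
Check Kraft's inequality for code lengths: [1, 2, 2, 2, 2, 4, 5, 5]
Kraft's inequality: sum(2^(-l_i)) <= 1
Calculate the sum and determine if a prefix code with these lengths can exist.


Sum = 2^(-1) + 2^(-2) + 2^(-2) + 2^(-2) + 2^(-2) + 2^(-4) + 2^(-5) + 2^(-5)
    = 0.5 + 0.25 + 0.25 + 0.25 + 0.25 + 0.0625 + 0.03125 + 0.03125
    = 52/32 = 1.625
Since 1.625 > 1, Kraft's inequality is NOT satisfied.
A prefix code with these lengths CANNOT exist.

Kraft sum = 1.625. Not satisfied.


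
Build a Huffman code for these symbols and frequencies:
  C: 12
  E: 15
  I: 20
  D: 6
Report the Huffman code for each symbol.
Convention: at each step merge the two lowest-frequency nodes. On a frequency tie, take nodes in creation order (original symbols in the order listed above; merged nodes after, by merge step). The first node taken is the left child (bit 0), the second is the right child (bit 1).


Huffman tree construction:
Step 1: Merge D(6) + C(12) = 18
Step 2: Merge E(15) + (D+C)(18) = 33
Step 3: Merge I(20) + (E+(D+C))(33) = 53
Read each symbol's code off the tree from the root (left child = 0, right child = 1).

Codes:
  C: 111 (length 3)
  E: 10 (length 2)
  I: 0 (length 1)
  D: 110 (length 3)
Average code length: 104/53 = 1.9623 bits/symbol


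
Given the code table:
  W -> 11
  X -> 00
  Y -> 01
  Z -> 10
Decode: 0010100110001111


Decoding:
00 -> X
10 -> Z
10 -> Z
01 -> Y
10 -> Z
00 -> X
11 -> W
11 -> W


Result: XZZYZXWW


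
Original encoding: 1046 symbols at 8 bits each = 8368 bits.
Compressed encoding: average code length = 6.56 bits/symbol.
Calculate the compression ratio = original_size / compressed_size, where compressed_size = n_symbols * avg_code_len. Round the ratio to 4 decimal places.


original_size = n_symbols * orig_bits = 1046 * 8 = 8368 bits
compressed_size = n_symbols * avg_code_len = 1046 * 6.56 = 6861.76 bits
ratio = original_size / compressed_size = 8368 / 6861.76 = 1.2195

Compression ratio = 1.2195


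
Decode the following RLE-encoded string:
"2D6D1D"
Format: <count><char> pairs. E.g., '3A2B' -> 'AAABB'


Expanding each <count><char> pair:
  2D -> 'DD'
  6D -> 'DDDDDD'
  1D -> 'D'

Decoded = DDDDDDDDD


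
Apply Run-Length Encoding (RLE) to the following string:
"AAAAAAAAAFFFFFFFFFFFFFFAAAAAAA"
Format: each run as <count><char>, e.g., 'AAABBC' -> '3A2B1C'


Scanning runs left to right:
  i=0: run of 'A' x 9 -> '9A'
  i=9: run of 'F' x 14 -> '14F'
  i=23: run of 'A' x 7 -> '7A'

RLE = 9A14F7A


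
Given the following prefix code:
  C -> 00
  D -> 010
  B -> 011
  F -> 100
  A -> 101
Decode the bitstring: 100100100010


Decoding step by step:
Bits 100 -> F
Bits 100 -> F
Bits 100 -> F
Bits 010 -> D


Decoded message: FFFD


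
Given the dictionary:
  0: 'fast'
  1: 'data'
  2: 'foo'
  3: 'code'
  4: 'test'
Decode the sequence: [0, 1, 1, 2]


Look up each index in the dictionary:
  0 -> 'fast'
  1 -> 'data'
  1 -> 'data'
  2 -> 'foo'

Decoded: "fast data data foo"


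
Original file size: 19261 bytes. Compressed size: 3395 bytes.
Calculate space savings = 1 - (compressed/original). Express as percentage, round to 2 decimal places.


ratio = compressed/original = 3395/19261 = 0.176263
savings = 1 - ratio = 1 - 0.176263 = 0.823737
as a percentage: 0.823737 * 100 = 82.37%

Space savings = 1 - 3395/19261 = 82.37%


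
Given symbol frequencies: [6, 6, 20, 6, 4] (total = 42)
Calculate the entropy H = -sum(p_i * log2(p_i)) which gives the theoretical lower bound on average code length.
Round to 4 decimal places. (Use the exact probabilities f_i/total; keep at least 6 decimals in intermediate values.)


Per-symbol terms -p_i * log2(p_i) with p_i = f_i/42:
  p = 6/42 = 0.142857: log2(p) = -2.807355, -p*log2(p) = 0.401051
  p = 6/42 = 0.142857: log2(p) = -2.807355, -p*log2(p) = 0.401051
  p = 20/42 = 0.476190: log2(p) = -1.070389, -p*log2(p) = 0.509709
  p = 6/42 = 0.142857: log2(p) = -2.807355, -p*log2(p) = 0.401051
  p = 4/42 = 0.095238: log2(p) = -3.392317, -p*log2(p) = 0.323078
H = 0.401051 + 0.401051 + 0.509709 + 0.401051 + 0.323078 = 2.035940

H = 2.0359 bits/symbol


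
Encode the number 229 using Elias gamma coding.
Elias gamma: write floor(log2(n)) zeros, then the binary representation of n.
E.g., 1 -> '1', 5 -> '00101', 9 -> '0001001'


num_bits = floor(log2(229)) + 1 = 8
leading_zeros = num_bits - 1 = 7
binary(229) = 11100101

Elias gamma(229) = '0000000' + '11100101' = 000000011100101 (15 bits)


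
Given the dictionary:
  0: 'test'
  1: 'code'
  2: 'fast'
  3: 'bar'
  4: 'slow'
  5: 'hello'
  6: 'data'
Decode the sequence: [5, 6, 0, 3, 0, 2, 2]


Look up each index in the dictionary:
  5 -> 'hello'
  6 -> 'data'
  0 -> 'test'
  3 -> 'bar'
  0 -> 'test'
  2 -> 'fast'
  2 -> 'fast'

Decoded: "hello data test bar test fast fast"


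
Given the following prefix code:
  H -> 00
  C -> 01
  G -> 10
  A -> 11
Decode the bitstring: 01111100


Decoding step by step:
Bits 01 -> C
Bits 11 -> A
Bits 11 -> A
Bits 00 -> H


Decoded message: CAAH


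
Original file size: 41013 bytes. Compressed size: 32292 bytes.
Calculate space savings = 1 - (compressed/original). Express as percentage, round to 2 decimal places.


ratio = compressed/original = 32292/41013 = 0.78736
savings = 1 - ratio = 1 - 0.78736 = 0.21264
as a percentage: 0.21264 * 100 = 21.26%

Space savings = 1 - 32292/41013 = 21.26%


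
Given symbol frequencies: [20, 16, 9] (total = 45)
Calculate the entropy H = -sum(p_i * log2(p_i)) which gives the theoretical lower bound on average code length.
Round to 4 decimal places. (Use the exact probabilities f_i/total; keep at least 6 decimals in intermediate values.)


Per-symbol terms -p_i * log2(p_i) with p_i = f_i/45:
  p = 20/45 = 0.444444: log2(p) = -1.169925, -p*log2(p) = 0.519967
  p = 16/45 = 0.355556: log2(p) = -1.491853, -p*log2(p) = 0.530437
  p = 9/45 = 0.200000: log2(p) = -2.321928, -p*log2(p) = 0.464386
H = 0.519967 + 0.530437 + 0.464386 = 1.514790

H = 1.5148 bits/symbol


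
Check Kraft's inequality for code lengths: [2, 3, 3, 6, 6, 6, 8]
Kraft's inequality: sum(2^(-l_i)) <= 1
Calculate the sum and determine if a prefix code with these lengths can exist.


Sum = 2^(-2) + 2^(-3) + 2^(-3) + 2^(-6) + 2^(-6) + 2^(-6) + 2^(-8)
    = 0.25 + 0.125 + 0.125 + 0.015625 + 0.015625 + 0.015625 + 0.00390625
    = 141/256 = 0.55078125
Since 0.55078125 <= 1, Kraft's inequality IS satisfied.
A prefix code with these lengths CAN exist.

Kraft sum = 0.55078125. Satisfied.


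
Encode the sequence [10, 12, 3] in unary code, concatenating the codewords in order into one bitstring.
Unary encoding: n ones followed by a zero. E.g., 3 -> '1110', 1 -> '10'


Encode each number as n ones followed by a terminating 0:
  10 -> 11111111110 (11 bits)
  12 -> 1111111111110 (13 bits)
  3 -> 1110 (4 bits)
Total length = 11 + 13 + 4 = 28 bits.

Unary([10, 12, 3]) = 1111111111011111111111101110 (28 bits)


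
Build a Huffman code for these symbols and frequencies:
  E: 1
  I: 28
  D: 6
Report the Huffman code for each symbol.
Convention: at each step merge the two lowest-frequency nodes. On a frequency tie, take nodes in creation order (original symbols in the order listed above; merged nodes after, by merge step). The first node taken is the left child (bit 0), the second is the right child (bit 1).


Huffman tree construction:
Step 1: Merge E(1) + D(6) = 7
Step 2: Merge (E+D)(7) + I(28) = 35
Read each symbol's code off the tree from the root (left child = 0, right child = 1).

Codes:
  E: 00 (length 2)
  I: 1 (length 1)
  D: 01 (length 2)
Average code length: 42/35 = 1.2000 bits/symbol


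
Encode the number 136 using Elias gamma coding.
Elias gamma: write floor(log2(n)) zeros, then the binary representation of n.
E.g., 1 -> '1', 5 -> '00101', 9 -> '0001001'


num_bits = floor(log2(136)) + 1 = 8
leading_zeros = num_bits - 1 = 7
binary(136) = 10001000

Elias gamma(136) = '0000000' + '10001000' = 000000010001000 (15 bits)


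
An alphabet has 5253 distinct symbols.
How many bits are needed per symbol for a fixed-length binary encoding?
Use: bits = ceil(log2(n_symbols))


log2(5253) = 12.3589
Bracket: 2^12 = 4096 < 5253 <= 2^13 = 8192
So ceil(log2(5253)) = 13

bits = ceil(log2(5253)) = ceil(12.3589) = 13 bits


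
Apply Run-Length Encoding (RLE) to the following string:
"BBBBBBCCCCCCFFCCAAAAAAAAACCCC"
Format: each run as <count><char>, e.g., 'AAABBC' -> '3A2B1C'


Scanning runs left to right:
  i=0: run of 'B' x 6 -> '6B'
  i=6: run of 'C' x 6 -> '6C'
  i=12: run of 'F' x 2 -> '2F'
  i=14: run of 'C' x 2 -> '2C'
  i=16: run of 'A' x 9 -> '9A'
  i=25: run of 'C' x 4 -> '4C'

RLE = 6B6C2F2C9A4C


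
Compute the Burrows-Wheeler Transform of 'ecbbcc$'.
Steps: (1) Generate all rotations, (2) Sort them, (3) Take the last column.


Rotations (sorted):
  0: $ecbbcc -> last char: c
  1: bbcc$ec -> last char: c
  2: bcc$ecb -> last char: b
  3: c$ecbbc -> last char: c
  4: cbbcc$e -> last char: e
  5: cc$ecbb -> last char: b
  6: ecbbcc$ -> last char: $


BWT = ccbceb$


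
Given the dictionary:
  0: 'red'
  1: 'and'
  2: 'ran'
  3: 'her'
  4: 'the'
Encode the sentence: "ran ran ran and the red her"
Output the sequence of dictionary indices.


Look up each word in the dictionary:
  'ran' -> 2
  'ran' -> 2
  'ran' -> 2
  'and' -> 1
  'the' -> 4
  'red' -> 0
  'her' -> 3

Encoded: [2, 2, 2, 1, 4, 0, 3]


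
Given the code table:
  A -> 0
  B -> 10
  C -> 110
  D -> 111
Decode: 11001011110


Decoding:
110 -> C
0 -> A
10 -> B
111 -> D
10 -> B


Result: CABDB


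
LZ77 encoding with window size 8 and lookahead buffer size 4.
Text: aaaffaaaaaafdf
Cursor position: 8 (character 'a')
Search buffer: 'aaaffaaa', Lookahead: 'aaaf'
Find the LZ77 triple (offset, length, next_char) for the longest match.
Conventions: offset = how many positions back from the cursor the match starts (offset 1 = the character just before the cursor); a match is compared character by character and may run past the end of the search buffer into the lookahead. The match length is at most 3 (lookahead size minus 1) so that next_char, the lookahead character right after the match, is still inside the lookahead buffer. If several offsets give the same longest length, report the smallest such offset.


Try each offset into the search buffer:
  offset=1 (pos 7, char 'a'): match length 3
  offset=2 (pos 6, char 'a'): match length 3
  offset=3 (pos 5, char 'a'): match length 3
  offset=4 (pos 4, char 'f'): match length 0
  offset=5 (pos 3, char 'f'): match length 0
  offset=6 (pos 2, char 'a'): match length 1
  offset=7 (pos 1, char 'a'): match length 2
  offset=8 (pos 0, char 'a'): match length 3
Longest match has length 3, found at offsets 1, 2, 3, 8; take the smallest, offset 1.
next_char = character at position 8 + 3 = 11 -> 'f'

Best match: offset=1, length=3 (matching 'aaa' starting at position 7)
LZ77 triple: (1, 3, 'f')


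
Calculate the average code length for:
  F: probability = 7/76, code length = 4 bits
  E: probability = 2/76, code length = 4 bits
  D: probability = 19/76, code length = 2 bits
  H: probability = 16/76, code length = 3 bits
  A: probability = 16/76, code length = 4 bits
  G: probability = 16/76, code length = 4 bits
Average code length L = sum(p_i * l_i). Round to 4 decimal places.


Weighted contributions p_i * l_i:
  F: (7/76) * 4 = 28/76
  E: (2/76) * 4 = 8/76
  D: (19/76) * 2 = 38/76
  H: (16/76) * 3 = 48/76
  A: (16/76) * 4 = 64/76
  G: (16/76) * 4 = 64/76
Sum = (28 + 8 + 38 + 48 + 64 + 64)/76 = 250/76

L = 250/76 = 3.2895 bits/symbol


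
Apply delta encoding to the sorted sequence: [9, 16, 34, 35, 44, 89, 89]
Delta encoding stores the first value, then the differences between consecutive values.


First value: 9
Deltas:
  16 - 9 = 7
  34 - 16 = 18
  35 - 34 = 1
  44 - 35 = 9
  89 - 44 = 45
  89 - 89 = 0


Delta encoded: [9, 7, 18, 1, 9, 45, 0]


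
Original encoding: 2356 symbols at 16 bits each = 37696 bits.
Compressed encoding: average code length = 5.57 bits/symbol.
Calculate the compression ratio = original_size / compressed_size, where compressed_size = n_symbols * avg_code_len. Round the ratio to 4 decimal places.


original_size = n_symbols * orig_bits = 2356 * 16 = 37696 bits
compressed_size = n_symbols * avg_code_len = 2356 * 5.57 = 13122.92 bits
ratio = original_size / compressed_size = 37696 / 13122.92 = 2.8725

Compression ratio = 2.8725


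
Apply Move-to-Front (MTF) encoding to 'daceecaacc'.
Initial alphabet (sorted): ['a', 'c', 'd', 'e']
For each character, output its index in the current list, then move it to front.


MTF encoding:
'd': index 2 in ['a', 'c', 'd', 'e'] -> ['d', 'a', 'c', 'e']
'a': index 1 in ['d', 'a', 'c', 'e'] -> ['a', 'd', 'c', 'e']
'c': index 2 in ['a', 'd', 'c', 'e'] -> ['c', 'a', 'd', 'e']
'e': index 3 in ['c', 'a', 'd', 'e'] -> ['e', 'c', 'a', 'd']
'e': index 0 in ['e', 'c', 'a', 'd'] -> ['e', 'c', 'a', 'd']
'c': index 1 in ['e', 'c', 'a', 'd'] -> ['c', 'e', 'a', 'd']
'a': index 2 in ['c', 'e', 'a', 'd'] -> ['a', 'c', 'e', 'd']
'a': index 0 in ['a', 'c', 'e', 'd'] -> ['a', 'c', 'e', 'd']
'c': index 1 in ['a', 'c', 'e', 'd'] -> ['c', 'a', 'e', 'd']
'c': index 0 in ['c', 'a', 'e', 'd'] -> ['c', 'a', 'e', 'd']


Output: [2, 1, 2, 3, 0, 1, 2, 0, 1, 0]


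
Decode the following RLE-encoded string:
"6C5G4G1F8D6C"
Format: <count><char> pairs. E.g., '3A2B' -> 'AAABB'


Expanding each <count><char> pair:
  6C -> 'CCCCCC'
  5G -> 'GGGGG'
  4G -> 'GGGG'
  1F -> 'F'
  8D -> 'DDDDDDDD'
  6C -> 'CCCCCC'

Decoded = CCCCCCGGGGGGGGGFDDDDDDDDCCCCCC


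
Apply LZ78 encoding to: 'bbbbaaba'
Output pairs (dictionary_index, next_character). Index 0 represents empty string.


LZ78 encoding steps:
Dictionary: {0: ''}
Step 1: w='' (idx 0), next='b' -> output (0, 'b'), add 'b' as idx 1
Step 2: w='b' (idx 1), next='b' -> output (1, 'b'), add 'bb' as idx 2
Step 3: w='b' (idx 1), next='a' -> output (1, 'a'), add 'ba' as idx 3
Step 4: w='' (idx 0), next='a' -> output (0, 'a'), add 'a' as idx 4
Step 5: w='ba' (idx 3), end of input -> output (3, '')


Encoded: [(0, 'b'), (1, 'b'), (1, 'a'), (0, 'a'), (3, '')]


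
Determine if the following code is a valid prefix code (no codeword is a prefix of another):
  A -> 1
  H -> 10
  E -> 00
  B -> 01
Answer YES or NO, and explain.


Checking each pair (does one codeword prefix another?):
  A='1' vs H='10': prefix -- VIOLATION

NO -- this is NOT a valid prefix code. A (1) is a prefix of H (10).


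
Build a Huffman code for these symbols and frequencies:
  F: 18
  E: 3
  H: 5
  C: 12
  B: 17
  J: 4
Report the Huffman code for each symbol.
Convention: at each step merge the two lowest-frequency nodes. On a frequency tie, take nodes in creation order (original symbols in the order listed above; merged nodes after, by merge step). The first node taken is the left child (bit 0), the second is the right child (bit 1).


Huffman tree construction:
Step 1: Merge E(3) + J(4) = 7
Step 2: Merge H(5) + (E+J)(7) = 12
Step 3: Merge C(12) + (H+(E+J))(12) = 24
Step 4: Merge B(17) + F(18) = 35
Step 5: Merge (C+(H+(E+J)))(24) + (B+F)(35) = 59
Read each symbol's code off the tree from the root (left child = 0, right child = 1).

Codes:
  F: 11 (length 2)
  E: 0110 (length 4)
  H: 010 (length 3)
  C: 00 (length 2)
  B: 10 (length 2)
  J: 0111 (length 4)
Average code length: 137/59 = 2.3220 bits/symbol


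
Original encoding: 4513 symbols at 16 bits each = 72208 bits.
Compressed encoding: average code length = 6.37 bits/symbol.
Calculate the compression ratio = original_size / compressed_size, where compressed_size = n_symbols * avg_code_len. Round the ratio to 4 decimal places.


original_size = n_symbols * orig_bits = 4513 * 16 = 72208 bits
compressed_size = n_symbols * avg_code_len = 4513 * 6.37 = 28747.81 bits
ratio = original_size / compressed_size = 72208 / 28747.81 = 2.5118

Compression ratio = 2.5118


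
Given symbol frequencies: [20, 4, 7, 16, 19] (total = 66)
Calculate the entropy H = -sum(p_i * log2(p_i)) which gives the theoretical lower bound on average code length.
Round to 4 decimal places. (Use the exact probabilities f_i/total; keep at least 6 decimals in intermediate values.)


Per-symbol terms -p_i * log2(p_i) with p_i = f_i/66:
  p = 20/66 = 0.303030: log2(p) = -1.722466, -p*log2(p) = 0.521959
  p = 4/66 = 0.060606: log2(p) = -4.044394, -p*log2(p) = 0.245115
  p = 7/66 = 0.106061: log2(p) = -3.237039, -p*log2(p) = 0.343322
  p = 16/66 = 0.242424: log2(p) = -2.044394, -p*log2(p) = 0.495611
  p = 19/66 = 0.287879: log2(p) = -1.796467, -p*log2(p) = 0.517165
H = 0.521959 + 0.245115 + 0.343322 + 0.495611 + 0.517165 = 2.123172

H = 2.1232 bits/symbol


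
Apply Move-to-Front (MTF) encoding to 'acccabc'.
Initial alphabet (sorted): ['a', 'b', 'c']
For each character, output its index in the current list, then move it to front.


MTF encoding:
'a': index 0 in ['a', 'b', 'c'] -> ['a', 'b', 'c']
'c': index 2 in ['a', 'b', 'c'] -> ['c', 'a', 'b']
'c': index 0 in ['c', 'a', 'b'] -> ['c', 'a', 'b']
'c': index 0 in ['c', 'a', 'b'] -> ['c', 'a', 'b']
'a': index 1 in ['c', 'a', 'b'] -> ['a', 'c', 'b']
'b': index 2 in ['a', 'c', 'b'] -> ['b', 'a', 'c']
'c': index 2 in ['b', 'a', 'c'] -> ['c', 'b', 'a']


Output: [0, 2, 0, 0, 1, 2, 2]


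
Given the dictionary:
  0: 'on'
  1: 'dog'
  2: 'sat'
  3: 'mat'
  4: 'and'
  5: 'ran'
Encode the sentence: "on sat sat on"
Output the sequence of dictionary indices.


Look up each word in the dictionary:
  'on' -> 0
  'sat' -> 2
  'sat' -> 2
  'on' -> 0

Encoded: [0, 2, 2, 0]
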